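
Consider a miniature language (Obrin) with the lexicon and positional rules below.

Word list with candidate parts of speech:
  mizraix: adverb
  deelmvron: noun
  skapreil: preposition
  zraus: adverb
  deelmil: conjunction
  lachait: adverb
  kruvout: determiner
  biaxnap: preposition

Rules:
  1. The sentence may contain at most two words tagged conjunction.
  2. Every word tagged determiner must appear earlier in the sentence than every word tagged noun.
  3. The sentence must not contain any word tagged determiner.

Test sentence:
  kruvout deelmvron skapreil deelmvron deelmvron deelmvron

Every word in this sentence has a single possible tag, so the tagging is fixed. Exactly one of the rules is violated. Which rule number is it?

3

Fixed tagging: determiner noun preposition noun noun noun.
Checking each rule: R1 ok, R2 ok, R3 fails.
Only rule 3 fails.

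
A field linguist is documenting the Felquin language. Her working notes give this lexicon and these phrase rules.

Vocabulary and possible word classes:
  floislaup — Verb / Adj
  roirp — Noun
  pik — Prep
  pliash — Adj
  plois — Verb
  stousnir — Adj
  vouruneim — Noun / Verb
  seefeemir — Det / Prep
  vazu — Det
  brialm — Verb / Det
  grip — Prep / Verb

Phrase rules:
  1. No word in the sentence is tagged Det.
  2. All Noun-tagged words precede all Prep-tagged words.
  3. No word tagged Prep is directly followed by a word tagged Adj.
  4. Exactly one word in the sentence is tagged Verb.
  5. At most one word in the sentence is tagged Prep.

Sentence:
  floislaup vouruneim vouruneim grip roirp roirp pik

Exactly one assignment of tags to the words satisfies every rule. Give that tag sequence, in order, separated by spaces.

Candidates per position — 1:floislaup {Verb,Adj}; 2:vouruneim {Noun,Verb}; 3:vouruneim {Noun,Verb}; 4:grip {Prep,Verb}; 5:roirp {Noun}; 6:roirp {Noun}; 7:pik {Prep}.
Position 4: tagging it Prep would leave rule 2 unsatisfiable, so it must be Verb.
Position 1: tagging it Verb would leave rule 4 unsatisfiable, so it must be Adj.
Position 2: tagging it Verb would leave rule 4 unsatisfiable, so it must be Noun.
Position 3: tagging it Verb would leave rule 4 unsatisfiable, so it must be Noun.
The only consistent sequence is: Adj Noun Noun Verb Noun Noun Prep.
Check: rule 1 satisfied; rule 2 satisfied; rule 3 satisfied; rule 4 satisfied; rule 5 satisfied.

Adj Noun Noun Verb Noun Noun Prep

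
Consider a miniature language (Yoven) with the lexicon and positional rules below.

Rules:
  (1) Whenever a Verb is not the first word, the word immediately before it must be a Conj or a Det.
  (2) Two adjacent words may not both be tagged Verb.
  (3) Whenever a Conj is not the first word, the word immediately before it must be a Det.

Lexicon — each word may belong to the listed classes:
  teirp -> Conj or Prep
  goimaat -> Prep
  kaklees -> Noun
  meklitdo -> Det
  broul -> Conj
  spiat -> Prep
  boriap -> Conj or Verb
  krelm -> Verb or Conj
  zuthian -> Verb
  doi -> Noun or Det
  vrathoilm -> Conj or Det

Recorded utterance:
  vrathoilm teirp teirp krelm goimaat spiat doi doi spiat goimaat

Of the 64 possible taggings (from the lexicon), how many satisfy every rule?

0

Candidates per position — 1:vrathoilm {Conj,Det}; 2:teirp {Conj,Prep}; 3:teirp {Conj,Prep}; 4:krelm {Verb,Conj}; 5:goimaat {Prep}; 6:spiat {Prep}; 7:doi {Noun,Det}; 8:doi {Noun,Det}; 9:spiat {Prep}; 10:goimaat {Prep}.
There are 64 candidate sequences in total.
Every candidate sequence violates at least one rule; no consistent tagging exists.
Count = 0.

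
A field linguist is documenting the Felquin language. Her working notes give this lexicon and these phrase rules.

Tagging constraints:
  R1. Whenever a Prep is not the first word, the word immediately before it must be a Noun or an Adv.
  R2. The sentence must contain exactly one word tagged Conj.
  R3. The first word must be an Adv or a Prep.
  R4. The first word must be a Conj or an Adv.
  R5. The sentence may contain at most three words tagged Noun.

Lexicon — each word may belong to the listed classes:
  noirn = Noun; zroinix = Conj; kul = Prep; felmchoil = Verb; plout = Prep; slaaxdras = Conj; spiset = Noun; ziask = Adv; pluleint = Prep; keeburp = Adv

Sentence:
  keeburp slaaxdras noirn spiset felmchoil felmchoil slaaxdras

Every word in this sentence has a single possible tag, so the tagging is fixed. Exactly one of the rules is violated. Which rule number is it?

Fixed tagging: Adv Conj Noun Noun Verb Verb Conj.
Checking each rule: R1 pass, R2 fail, R3 pass, R4 pass, R5 pass.
Only rule 2 fails.

2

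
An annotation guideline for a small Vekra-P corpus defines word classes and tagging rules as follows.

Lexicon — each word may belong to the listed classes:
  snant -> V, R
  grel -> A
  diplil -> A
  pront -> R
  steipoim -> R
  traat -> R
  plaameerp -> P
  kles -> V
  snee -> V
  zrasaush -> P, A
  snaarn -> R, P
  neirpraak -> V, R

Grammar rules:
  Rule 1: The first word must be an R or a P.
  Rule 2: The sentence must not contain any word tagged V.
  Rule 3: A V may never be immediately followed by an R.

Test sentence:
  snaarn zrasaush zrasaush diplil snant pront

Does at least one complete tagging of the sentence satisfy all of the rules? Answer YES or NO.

Candidates per position — 1:snaarn {R,P}; 2:zrasaush {P,A}; 3:zrasaush {P,A}; 4:diplil {A}; 5:snant {V,R}; 6:pront {R}.
One satisfying assignment: R A P A R R.
Check: rule 1 holds; rule 2 holds; rule 3 holds.

YES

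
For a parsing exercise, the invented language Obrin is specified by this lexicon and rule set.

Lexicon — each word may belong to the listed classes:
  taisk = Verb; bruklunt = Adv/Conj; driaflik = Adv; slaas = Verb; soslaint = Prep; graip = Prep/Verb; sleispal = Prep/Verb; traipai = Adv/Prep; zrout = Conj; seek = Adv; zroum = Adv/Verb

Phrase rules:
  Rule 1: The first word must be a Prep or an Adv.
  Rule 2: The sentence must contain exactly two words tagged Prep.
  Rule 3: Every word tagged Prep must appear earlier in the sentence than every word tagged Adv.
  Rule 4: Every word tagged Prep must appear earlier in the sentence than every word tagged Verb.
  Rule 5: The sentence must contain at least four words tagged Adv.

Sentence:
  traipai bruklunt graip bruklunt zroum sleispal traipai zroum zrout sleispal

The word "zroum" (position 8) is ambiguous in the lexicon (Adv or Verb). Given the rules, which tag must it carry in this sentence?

Candidates per position — 1:traipai {Adv,Prep}; 2:bruklunt {Adv,Conj}; 3:graip {Prep,Verb}; 4:bruklunt {Adv,Conj}; 5:zroum {Adv,Verb}; 6:sleispal {Prep,Verb}; 7:traipai {Adv,Prep}; 8:zroum {Adv,Verb}; 9:zrout {Conj}; 10:sleispal {Prep,Verb}.
Position 8: the remaining choice is settled jointly with positions 1, 2, 3, 4, 5, 6, 7, 10 — only Adv at position 8 is part of a tagging that satisfies every rule.
So the tagging must be: Prep Conj Prep Adv Adv Verb Adv Adv Conj Verb.
Verifying each rule — rule 1 satisfied; rule 2 satisfied; rule 3 satisfied; rule 4 satisfied; rule 5 satisfied.

Adv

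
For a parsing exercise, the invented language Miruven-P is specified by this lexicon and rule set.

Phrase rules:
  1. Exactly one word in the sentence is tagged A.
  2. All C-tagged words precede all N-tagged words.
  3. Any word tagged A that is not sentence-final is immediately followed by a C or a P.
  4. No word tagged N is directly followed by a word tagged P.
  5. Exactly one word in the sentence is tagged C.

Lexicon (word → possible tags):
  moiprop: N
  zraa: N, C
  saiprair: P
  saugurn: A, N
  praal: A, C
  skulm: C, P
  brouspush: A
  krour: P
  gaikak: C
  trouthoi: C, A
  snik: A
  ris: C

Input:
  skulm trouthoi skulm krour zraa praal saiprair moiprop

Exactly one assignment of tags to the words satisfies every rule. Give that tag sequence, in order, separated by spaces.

Candidates per position — 1:skulm {C,P}; 2:trouthoi {C,A}; 3:skulm {C,P}; 4:krour {P}; 5:zraa {N,C}; 6:praal {A,C}; 7:saiprair {P}; 8:moiprop {N}.
The remaining ambiguous positions (1, 2, 3, 5, 6) are resolved jointly — only one combination satisfies every rule.
That leaves exactly one tagging: P C P P N A P N.
Check: rule 1 holds; rule 2 holds; rule 3 holds; rule 4 holds; rule 5 holds.

P C P P N A P N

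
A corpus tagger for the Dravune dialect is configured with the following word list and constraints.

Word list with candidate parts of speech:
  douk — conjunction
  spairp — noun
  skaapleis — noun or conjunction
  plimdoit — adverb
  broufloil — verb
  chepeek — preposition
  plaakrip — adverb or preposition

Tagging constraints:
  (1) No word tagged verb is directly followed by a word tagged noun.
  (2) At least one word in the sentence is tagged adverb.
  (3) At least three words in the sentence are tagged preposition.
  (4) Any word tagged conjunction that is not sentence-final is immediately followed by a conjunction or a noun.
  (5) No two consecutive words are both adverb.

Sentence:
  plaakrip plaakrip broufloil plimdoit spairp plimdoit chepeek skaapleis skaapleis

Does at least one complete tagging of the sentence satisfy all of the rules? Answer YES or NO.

YES

Candidates per position — 1:plaakrip {adverb,preposition}; 2:plaakrip {adverb,preposition}; 3:broufloil {verb}; 4:plimdoit {adverb}; 5:spairp {noun}; 6:plimdoit {adverb}; 7:chepeek {preposition}; 8:skaapleis {noun,conjunction}; 9:skaapleis {noun,conjunction}.
One satisfying assignment: preposition preposition verb adverb noun adverb preposition noun conjunction.
Check: rule 1 holds; rule 2 holds; rule 3 holds; rule 4 holds; rule 5 holds.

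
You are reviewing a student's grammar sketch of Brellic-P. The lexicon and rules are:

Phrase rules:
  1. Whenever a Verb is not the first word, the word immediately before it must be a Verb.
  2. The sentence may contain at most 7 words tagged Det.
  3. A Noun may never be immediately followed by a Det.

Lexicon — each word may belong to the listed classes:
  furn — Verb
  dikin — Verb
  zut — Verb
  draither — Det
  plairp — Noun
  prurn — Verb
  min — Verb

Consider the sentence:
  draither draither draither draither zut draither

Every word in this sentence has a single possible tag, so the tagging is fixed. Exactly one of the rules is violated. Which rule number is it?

Fixed tagging: Det Det Det Det Verb Det.
Rule check: R1 fail, R2 pass, R3 pass.
Only rule 1 fails.

1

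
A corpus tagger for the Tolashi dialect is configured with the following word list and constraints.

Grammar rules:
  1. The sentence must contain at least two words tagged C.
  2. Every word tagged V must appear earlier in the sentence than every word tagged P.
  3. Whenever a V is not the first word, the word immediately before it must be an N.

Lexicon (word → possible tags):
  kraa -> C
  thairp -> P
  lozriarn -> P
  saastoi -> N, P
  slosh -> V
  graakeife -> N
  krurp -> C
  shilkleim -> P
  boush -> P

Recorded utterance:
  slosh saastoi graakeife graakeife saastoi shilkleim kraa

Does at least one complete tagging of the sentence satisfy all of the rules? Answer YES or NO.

Candidates per position — 1:slosh {V}; 2:saastoi {N,P}; 3:graakeife {N}; 4:graakeife {N}; 5:saastoi {N,P}; 6:shilkleim {P}; 7:kraa {C}.
Rule 1 cannot be satisfied by any choice of tags from the lexicon.
So there is no consistent tagging.

NO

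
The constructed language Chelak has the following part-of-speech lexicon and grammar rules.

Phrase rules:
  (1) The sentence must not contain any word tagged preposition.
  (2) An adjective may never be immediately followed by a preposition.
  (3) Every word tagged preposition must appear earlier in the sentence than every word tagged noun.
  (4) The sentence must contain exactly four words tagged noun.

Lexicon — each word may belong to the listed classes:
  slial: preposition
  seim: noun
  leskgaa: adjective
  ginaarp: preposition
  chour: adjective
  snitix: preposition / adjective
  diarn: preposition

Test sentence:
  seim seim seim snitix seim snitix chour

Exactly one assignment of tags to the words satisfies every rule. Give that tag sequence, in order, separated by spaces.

noun noun noun adjective noun adjective adjective

Candidates per position — 1:seim {noun}; 2:seim {noun}; 3:seim {noun}; 4:snitix {preposition,adjective}; 5:seim {noun}; 6:snitix {preposition,adjective}; 7:chour {adjective}.
Position 4: tagging it preposition would leave rule 1 unsatisfiable, so it must be adjective.
Position 6: tagging it preposition would leave rule 1 unsatisfiable, so it must be adjective.
The unique satisfying tagging is: noun noun noun adjective noun adjective adjective.
Checking: rule 1 ok; rule 2 ok; rule 3 ok; rule 4 ok.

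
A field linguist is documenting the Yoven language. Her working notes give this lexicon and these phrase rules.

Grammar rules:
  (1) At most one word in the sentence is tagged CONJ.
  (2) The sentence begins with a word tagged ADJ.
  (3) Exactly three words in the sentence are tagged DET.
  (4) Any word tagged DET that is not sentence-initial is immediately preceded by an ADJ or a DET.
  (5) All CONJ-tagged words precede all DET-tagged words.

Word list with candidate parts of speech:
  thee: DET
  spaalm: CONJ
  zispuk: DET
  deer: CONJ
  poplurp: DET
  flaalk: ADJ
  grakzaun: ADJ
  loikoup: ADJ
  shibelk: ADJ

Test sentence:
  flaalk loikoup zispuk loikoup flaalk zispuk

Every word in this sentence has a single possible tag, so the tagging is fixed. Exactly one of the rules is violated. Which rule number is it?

Fixed tagging: ADJ ADJ DET ADJ ADJ DET.
Rule check: R1 holds, R2 holds, R3 violated, R4 holds, R5 holds.
Only rule 3 fails.

3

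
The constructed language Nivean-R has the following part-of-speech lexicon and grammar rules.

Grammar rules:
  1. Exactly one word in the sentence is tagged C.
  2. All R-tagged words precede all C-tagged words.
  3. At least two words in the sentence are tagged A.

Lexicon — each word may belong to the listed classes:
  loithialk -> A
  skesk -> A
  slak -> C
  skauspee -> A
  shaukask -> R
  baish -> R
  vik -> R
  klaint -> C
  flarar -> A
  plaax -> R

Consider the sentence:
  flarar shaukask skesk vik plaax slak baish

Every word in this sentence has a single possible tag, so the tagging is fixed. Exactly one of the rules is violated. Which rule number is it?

2

Fixed tagging: A R A R R C R.
Rule check: R1 pass, R2 fail, R3 pass.
Only rule 2 fails.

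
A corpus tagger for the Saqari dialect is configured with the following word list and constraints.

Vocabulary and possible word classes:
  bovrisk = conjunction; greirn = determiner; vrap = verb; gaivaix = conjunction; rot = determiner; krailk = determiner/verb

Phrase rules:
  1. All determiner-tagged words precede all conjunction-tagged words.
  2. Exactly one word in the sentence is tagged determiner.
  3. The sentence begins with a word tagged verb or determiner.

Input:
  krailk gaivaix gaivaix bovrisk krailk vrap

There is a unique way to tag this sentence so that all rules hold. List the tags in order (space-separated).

Candidates per position — 1:krailk {determiner,verb}; 2:gaivaix {conjunction}; 3:gaivaix {conjunction}; 4:bovrisk {conjunction}; 5:krailk {determiner,verb}; 6:vrap {verb}.
At position 5, choosing determiner makes rule 1 impossible to satisfy; hence verb.
At position 1, choosing verb makes rule 2 impossible to satisfy; hence determiner.
The unique satisfying tagging is: determiner conjunction conjunction conjunction verb verb.
Verifying each rule — rule 1 ok; rule 2 ok; rule 3 ok.

determiner conjunction conjunction conjunction verb verb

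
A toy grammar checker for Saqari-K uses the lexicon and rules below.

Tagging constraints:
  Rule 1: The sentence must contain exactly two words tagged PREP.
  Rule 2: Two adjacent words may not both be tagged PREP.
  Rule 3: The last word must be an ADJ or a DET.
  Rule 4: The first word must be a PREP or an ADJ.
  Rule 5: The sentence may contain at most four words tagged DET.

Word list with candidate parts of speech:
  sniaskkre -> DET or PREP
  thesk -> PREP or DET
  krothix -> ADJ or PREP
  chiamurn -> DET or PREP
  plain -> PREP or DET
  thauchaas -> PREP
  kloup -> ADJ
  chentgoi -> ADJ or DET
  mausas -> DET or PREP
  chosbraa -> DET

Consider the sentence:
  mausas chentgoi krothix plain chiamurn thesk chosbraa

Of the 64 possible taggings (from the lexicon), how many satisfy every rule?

Candidates per position — 1:mausas {DET,PREP}; 2:chentgoi {ADJ,DET}; 3:krothix {ADJ,PREP}; 4:plain {PREP,DET}; 5:chiamurn {DET,PREP}; 6:thesk {PREP,DET}; 7:chosbraa {DET}.
There are 64 candidate sequences in total.
Checking each against the rules leaves 7 sequences.
Count = 7.

7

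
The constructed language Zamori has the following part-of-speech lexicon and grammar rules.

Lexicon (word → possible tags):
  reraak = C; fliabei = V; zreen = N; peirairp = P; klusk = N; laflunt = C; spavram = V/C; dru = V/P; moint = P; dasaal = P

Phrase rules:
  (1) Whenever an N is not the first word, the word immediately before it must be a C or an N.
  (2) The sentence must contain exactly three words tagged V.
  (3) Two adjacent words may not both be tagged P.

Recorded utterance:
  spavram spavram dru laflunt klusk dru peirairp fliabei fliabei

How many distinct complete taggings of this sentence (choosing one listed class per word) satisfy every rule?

Candidates per position — 1:spavram {V,C}; 2:spavram {V,C}; 3:dru {V,P}; 4:laflunt {C}; 5:klusk {N}; 6:dru {V,P}; 7:peirairp {P}; 8:fliabei {V}; 9:fliabei {V}.
There are 16 candidate sequences in total.
The sequences that satisfy every rule: C C P C N V P V V.
Count = 1.

1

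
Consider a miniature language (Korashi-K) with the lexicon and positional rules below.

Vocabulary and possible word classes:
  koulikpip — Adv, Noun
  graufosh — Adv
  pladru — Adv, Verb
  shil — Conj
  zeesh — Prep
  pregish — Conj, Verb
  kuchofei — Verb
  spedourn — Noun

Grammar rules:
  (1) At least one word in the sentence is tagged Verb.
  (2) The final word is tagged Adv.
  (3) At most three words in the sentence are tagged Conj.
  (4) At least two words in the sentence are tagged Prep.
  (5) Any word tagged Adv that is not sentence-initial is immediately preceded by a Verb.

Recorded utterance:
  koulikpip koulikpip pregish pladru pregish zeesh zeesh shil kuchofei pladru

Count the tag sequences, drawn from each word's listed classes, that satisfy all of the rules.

Candidates per position — 1:koulikpip {Adv,Noun}; 2:koulikpip {Adv,Noun}; 3:pregish {Conj,Verb}; 4:pladru {Adv,Verb}; 5:pregish {Conj,Verb}; 6:zeesh {Prep}; 7:zeesh {Prep}; 8:shil {Conj}; 9:kuchofei {Verb}; 10:pladru {Adv,Verb}.
There are 64 candidate sequences in total.
Checking each against the rules leaves 12 sequences.
Count = 12.

12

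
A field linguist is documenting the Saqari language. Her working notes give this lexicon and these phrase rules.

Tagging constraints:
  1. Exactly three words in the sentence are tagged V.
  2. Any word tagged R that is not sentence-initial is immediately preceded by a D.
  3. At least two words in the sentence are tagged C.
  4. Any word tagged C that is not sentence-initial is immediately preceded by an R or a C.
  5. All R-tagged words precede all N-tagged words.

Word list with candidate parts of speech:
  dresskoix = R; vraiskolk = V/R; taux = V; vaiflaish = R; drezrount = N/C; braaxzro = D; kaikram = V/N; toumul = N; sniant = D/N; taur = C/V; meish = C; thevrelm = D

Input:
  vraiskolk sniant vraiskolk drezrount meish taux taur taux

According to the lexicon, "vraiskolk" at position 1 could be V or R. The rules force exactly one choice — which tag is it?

R

Candidates per position — 1:vraiskolk {V,R}; 2:sniant {D,N}; 3:vraiskolk {V,R}; 4:drezrount {N,C}; 5:meish {C}; 6:taux {V}; 7:taur {C,V}; 8:taux {V}.
Word 3 cannot be V — rule 4 would then fail for every completion. It is R.
Word 4 cannot be N — rule 4 would then fail for every completion. It is C.
Word 7 cannot be C — rule 4 would then fail for every completion. It is V.
Word 1 cannot be V — rule 1 would then fail for every completion. It is R.
Word 2 cannot be N — rule 2 would then fail for every completion. It is D.
The only consistent sequence is: R D R C C V V V.
Checking: rule 1 ✓; rule 2 ✓; rule 3 ✓; rule 4 ✓; rule 5 ✓.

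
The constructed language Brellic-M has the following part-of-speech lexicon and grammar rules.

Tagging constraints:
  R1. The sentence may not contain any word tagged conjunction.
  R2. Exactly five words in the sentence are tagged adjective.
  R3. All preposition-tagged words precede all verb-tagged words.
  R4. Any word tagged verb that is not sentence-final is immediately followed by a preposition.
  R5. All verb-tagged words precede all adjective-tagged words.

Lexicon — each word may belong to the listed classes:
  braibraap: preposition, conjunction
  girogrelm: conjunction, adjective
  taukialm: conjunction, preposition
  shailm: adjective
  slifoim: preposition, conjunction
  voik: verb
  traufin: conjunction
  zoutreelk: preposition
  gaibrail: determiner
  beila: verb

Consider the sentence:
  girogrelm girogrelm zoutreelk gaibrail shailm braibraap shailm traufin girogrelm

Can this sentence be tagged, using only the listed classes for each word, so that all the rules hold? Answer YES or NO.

Candidates per position — 1:girogrelm {conjunction,adjective}; 2:girogrelm {conjunction,adjective}; 3:zoutreelk {preposition}; 4:gaibrail {determiner}; 5:shailm {adjective}; 6:braibraap {preposition,conjunction}; 7:shailm {adjective}; 8:traufin {conjunction}; 9:girogrelm {conjunction,adjective}.
Rule 1 cannot be satisfied by any choice of tags from the lexicon.
So there is no consistent tagging.

NO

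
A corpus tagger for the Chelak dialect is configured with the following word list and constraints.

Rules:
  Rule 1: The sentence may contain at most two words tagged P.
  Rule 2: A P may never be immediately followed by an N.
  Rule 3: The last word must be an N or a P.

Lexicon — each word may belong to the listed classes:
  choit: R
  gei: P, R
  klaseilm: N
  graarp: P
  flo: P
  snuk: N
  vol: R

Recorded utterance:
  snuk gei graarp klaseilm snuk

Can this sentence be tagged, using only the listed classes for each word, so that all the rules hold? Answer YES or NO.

Candidates per position — 1:snuk {N}; 2:gei {P,R}; 3:graarp {P}; 4:klaseilm {N}; 5:snuk {N}.
Rule 2 cannot be satisfied by any choice of tags from the lexicon.
So there is no consistent tagging.

NO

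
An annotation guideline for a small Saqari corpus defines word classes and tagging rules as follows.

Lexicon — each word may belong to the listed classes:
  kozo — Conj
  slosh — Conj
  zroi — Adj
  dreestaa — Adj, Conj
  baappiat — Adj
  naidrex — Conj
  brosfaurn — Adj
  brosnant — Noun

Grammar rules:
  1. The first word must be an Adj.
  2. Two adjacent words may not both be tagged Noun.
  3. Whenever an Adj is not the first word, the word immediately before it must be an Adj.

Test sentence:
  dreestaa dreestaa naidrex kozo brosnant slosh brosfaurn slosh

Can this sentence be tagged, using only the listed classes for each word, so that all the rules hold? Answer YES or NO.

Candidates per position — 1:dreestaa {Adj,Conj}; 2:dreestaa {Adj,Conj}; 3:naidrex {Conj}; 4:kozo {Conj}; 5:brosnant {Noun}; 6:slosh {Conj}; 7:brosfaurn {Adj}; 8:slosh {Conj}.
Rule 3 cannot be satisfied by any choice of tags from the lexicon.
So there is no consistent tagging.

NO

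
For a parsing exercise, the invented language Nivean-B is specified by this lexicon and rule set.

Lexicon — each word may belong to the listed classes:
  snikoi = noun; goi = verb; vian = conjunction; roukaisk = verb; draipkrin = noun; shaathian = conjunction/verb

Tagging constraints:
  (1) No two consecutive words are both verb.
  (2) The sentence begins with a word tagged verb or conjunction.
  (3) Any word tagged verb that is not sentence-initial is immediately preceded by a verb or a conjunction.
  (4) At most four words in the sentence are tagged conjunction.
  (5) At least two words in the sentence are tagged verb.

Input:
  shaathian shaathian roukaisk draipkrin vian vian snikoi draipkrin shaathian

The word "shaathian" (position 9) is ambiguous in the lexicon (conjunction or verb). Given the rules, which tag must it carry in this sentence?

conjunction

Candidates per position — 1:shaathian {conjunction,verb}; 2:shaathian {conjunction,verb}; 3:roukaisk {verb}; 4:draipkrin {noun}; 5:vian {conjunction}; 6:vian {conjunction}; 7:snikoi {noun}; 8:draipkrin {noun}; 9:shaathian {conjunction,verb}.
At position 2, choosing verb makes rule 1 impossible to satisfy; hence conjunction.
At position 9, choosing verb makes rule 3 impossible to satisfy; hence conjunction.
At position 1, choosing conjunction makes rule 4 impossible to satisfy; hence verb.
That leaves exactly one tagging: verb conjunction verb noun conjunction conjunction noun noun conjunction.
Rule-by-rule: rule 1 ok; rule 2 ok; rule 3 ok; rule 4 ok; rule 5 ok.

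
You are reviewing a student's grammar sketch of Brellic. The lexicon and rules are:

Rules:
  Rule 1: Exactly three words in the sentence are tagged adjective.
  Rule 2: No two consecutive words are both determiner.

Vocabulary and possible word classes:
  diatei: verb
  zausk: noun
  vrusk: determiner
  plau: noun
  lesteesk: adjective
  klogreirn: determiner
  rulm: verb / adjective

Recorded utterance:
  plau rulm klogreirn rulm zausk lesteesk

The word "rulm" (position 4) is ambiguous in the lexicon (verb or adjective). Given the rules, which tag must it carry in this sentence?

Candidates per position — 1:plau {noun}; 2:rulm {verb,adjective}; 3:klogreirn {determiner}; 4:rulm {verb,adjective}; 5:zausk {noun}; 6:lesteesk {adjective}.
At position 2, choosing verb makes rule 1 impossible to satisfy; hence adjective.
At position 4, choosing verb makes rule 1 impossible to satisfy; hence adjective.
So the tagging must be: noun adjective determiner adjective noun adjective.
Rule-by-rule: rule 1 satisfied; rule 2 satisfied.

adjective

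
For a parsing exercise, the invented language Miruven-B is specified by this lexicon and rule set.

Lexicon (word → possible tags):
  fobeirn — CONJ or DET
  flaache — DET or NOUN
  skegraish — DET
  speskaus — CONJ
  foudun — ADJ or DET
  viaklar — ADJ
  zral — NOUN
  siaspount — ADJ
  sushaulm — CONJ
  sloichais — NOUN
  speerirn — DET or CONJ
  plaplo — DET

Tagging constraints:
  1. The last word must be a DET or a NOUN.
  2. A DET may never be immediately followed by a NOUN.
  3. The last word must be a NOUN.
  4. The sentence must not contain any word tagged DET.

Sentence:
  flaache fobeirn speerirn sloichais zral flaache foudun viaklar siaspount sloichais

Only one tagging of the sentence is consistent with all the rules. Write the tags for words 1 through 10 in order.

Candidates per position — 1:flaache {DET,NOUN}; 2:fobeirn {CONJ,DET}; 3:speerirn {DET,CONJ}; 4:sloichais {NOUN}; 5:zral {NOUN}; 6:flaache {DET,NOUN}; 7:foudun {ADJ,DET}; 8:viaklar {ADJ}; 9:siaspount {ADJ}; 10:sloichais {NOUN}.
If word 1 were DET, no tagging could satisfy rule 4; so word 1 is NOUN.
If word 2 were DET, no tagging could satisfy rule 4; so word 2 is CONJ.
If word 3 were DET, no tagging could satisfy rule 2; so word 3 is CONJ.
If word 6 were DET, no tagging could satisfy rule 4; so word 6 is NOUN.
If word 7 were DET, no tagging could satisfy rule 4; so word 7 is ADJ.
The only consistent sequence is: NOUN CONJ CONJ NOUN NOUN NOUN ADJ ADJ ADJ NOUN.
Verifying each rule — rule 1 ok; rule 2 ok; rule 3 ok; rule 4 ok.

NOUN CONJ CONJ NOUN NOUN NOUN ADJ ADJ ADJ NOUN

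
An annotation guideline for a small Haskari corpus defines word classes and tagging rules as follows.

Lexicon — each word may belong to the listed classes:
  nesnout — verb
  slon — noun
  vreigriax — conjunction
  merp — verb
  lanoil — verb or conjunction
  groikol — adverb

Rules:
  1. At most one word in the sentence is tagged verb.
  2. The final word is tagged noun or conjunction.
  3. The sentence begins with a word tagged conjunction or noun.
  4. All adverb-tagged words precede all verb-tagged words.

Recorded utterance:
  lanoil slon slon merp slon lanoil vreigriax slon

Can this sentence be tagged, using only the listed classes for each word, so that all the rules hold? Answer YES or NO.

YES

Candidates per position — 1:lanoil {verb,conjunction}; 2:slon {noun}; 3:slon {noun}; 4:merp {verb}; 5:slon {noun}; 6:lanoil {verb,conjunction}; 7:vreigriax {conjunction}; 8:slon {noun}.
One satisfying assignment: conjunction noun noun verb noun conjunction conjunction noun.
Rule-by-rule: rule 1 satisfied; rule 2 satisfied; rule 3 satisfied; rule 4 satisfied.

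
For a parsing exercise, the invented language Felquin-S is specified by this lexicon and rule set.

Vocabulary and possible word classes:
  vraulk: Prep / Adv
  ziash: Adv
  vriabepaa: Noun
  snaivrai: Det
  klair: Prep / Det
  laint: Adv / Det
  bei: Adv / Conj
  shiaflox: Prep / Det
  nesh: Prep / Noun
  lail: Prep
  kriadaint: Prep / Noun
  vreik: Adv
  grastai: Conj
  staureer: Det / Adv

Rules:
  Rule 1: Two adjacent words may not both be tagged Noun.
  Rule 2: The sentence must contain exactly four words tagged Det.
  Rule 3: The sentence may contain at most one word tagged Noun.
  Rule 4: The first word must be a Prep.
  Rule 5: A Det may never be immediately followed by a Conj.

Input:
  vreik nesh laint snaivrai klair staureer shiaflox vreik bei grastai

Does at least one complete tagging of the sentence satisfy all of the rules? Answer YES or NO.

Candidates per position — 1:vreik {Adv}; 2:nesh {Prep,Noun}; 3:laint {Adv,Det}; 4:snaivrai {Det}; 5:klair {Prep,Det}; 6:staureer {Det,Adv}; 7:shiaflox {Prep,Det}; 8:vreik {Adv}; 9:bei {Adv,Conj}; 10:grastai {Conj}.
Rule 4 cannot be satisfied by any choice of tags from the lexicon.
So there is no consistent tagging.

NO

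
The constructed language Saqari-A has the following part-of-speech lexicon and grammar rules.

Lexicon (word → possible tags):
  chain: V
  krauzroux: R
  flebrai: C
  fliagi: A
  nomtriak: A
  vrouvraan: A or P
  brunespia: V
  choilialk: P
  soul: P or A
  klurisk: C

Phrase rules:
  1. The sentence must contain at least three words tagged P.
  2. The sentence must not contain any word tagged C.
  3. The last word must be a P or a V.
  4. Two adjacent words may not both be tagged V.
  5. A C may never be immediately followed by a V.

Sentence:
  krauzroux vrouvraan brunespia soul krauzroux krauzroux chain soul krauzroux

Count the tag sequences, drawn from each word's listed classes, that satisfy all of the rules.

0

Candidates per position — 1:krauzroux {R}; 2:vrouvraan {A,P}; 3:brunespia {V}; 4:soul {P,A}; 5:krauzroux {R}; 6:krauzroux {R}; 7:chain {V}; 8:soul {P,A}; 9:krauzroux {R}.
There are 8 candidate sequences in total.
Rule 3 cannot be satisfied by any choice of tags from the lexicon.
So there is no consistent tagging.
Count = 0.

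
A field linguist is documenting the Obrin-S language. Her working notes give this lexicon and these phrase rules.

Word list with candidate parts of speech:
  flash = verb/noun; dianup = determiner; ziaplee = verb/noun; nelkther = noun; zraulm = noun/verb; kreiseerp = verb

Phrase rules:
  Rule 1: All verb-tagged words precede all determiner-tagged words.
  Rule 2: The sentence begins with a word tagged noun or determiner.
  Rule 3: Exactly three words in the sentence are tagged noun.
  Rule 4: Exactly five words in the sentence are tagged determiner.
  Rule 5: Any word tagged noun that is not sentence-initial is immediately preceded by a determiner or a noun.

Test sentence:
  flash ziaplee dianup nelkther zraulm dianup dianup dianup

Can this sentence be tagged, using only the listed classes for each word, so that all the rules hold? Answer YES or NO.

NO

Candidates per position — 1:flash {verb,noun}; 2:ziaplee {verb,noun}; 3:dianup {determiner}; 4:nelkther {noun}; 5:zraulm {noun,verb}; 6:dianup {determiner}; 7:dianup {determiner}; 8:dianup {determiner}.
Rule 4 cannot be satisfied by any choice of tags from the lexicon.
So there is no consistent tagging.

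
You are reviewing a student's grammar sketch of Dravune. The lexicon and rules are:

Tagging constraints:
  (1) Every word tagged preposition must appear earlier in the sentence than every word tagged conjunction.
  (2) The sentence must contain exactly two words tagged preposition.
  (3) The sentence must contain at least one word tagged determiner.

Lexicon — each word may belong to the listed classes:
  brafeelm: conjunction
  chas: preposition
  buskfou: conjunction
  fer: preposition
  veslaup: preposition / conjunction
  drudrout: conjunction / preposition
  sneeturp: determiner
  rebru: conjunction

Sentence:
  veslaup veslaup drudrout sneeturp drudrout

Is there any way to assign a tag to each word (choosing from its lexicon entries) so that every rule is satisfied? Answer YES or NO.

YES

Candidates per position — 1:veslaup {preposition,conjunction}; 2:veslaup {preposition,conjunction}; 3:drudrout {conjunction,preposition}; 4:sneeturp {determiner}; 5:drudrout {conjunction,preposition}.
One satisfying assignment: preposition preposition conjunction determiner conjunction.
Rule-by-rule: rule 1 ok; rule 2 ok; rule 3 ok.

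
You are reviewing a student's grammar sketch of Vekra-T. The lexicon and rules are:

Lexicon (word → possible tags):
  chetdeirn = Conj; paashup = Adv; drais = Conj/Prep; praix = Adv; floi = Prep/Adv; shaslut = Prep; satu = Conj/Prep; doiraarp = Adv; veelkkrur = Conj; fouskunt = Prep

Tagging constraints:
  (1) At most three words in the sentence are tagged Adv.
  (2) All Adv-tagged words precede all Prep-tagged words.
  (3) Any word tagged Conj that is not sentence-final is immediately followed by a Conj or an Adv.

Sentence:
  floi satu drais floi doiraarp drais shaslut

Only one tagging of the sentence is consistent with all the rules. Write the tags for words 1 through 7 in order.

Adv Conj Conj Adv Adv Prep Prep

Candidates per position — 1:floi {Prep,Adv}; 2:satu {Conj,Prep}; 3:drais {Conj,Prep}; 4:floi {Prep,Adv}; 5:doiraarp {Adv}; 6:drais {Conj,Prep}; 7:shaslut {Prep}.
Position 1: tagging it Prep would leave rule 2 unsatisfiable, so it must be Adv.
Position 2: tagging it Prep would leave rule 2 unsatisfiable, so it must be Conj.
Position 3: tagging it Prep would leave rule 2 unsatisfiable, so it must be Conj.
Position 4: tagging it Prep would leave rule 2 unsatisfiable, so it must be Adv.
Position 6: tagging it Conj would leave rule 3 unsatisfiable, so it must be Prep.
The only consistent sequence is: Adv Conj Conj Adv Adv Prep Prep.
Verifying each rule — rule 1 ✓; rule 2 ✓; rule 3 ✓.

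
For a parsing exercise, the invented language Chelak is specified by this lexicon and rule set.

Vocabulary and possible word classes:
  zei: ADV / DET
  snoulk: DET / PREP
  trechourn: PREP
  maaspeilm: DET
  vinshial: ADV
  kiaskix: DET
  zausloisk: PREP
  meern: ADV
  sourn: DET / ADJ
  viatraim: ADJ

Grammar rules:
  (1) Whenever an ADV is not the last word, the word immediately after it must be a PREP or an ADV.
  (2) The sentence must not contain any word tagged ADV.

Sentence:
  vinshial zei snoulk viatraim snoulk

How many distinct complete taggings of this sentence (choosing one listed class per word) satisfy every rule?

0

Candidates per position — 1:vinshial {ADV}; 2:zei {ADV,DET}; 3:snoulk {DET,PREP}; 4:viatraim {ADJ}; 5:snoulk {DET,PREP}.
There are 8 candidate sequences in total.
Rule 2 cannot be satisfied by any choice of tags from the lexicon.
So there is no consistent tagging.
Count = 0.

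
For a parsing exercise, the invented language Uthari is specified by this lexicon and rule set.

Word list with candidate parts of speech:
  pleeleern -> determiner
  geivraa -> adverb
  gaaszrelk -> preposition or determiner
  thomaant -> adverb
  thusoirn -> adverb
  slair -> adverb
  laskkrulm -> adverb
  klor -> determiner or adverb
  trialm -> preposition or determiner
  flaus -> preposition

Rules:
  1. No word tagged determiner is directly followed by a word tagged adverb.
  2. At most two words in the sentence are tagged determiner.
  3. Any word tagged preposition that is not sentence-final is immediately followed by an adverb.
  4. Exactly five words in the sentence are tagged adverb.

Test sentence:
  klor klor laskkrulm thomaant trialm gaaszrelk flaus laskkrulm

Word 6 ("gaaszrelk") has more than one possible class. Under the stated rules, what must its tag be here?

determiner

Candidates per position — 1:klor {determiner,adverb}; 2:klor {determiner,adverb}; 3:laskkrulm {adverb}; 4:thomaant {adverb}; 5:trialm {preposition,determiner}; 6:gaaszrelk {preposition,determiner}; 7:flaus {preposition}; 8:laskkrulm {adverb}.
Position 1: determiner is ruled out by rule 1; that leaves adverb.
Position 2: determiner is ruled out by rule 1; that leaves adverb.
Position 5: preposition is ruled out by rule 3; that leaves determiner.
Position 6: preposition is ruled out by rule 3; that leaves determiner.
The unique satisfying tagging is: adverb adverb adverb adverb determiner determiner preposition adverb.
Check: rule 1 ok; rule 2 ok; rule 3 ok; rule 4 ok.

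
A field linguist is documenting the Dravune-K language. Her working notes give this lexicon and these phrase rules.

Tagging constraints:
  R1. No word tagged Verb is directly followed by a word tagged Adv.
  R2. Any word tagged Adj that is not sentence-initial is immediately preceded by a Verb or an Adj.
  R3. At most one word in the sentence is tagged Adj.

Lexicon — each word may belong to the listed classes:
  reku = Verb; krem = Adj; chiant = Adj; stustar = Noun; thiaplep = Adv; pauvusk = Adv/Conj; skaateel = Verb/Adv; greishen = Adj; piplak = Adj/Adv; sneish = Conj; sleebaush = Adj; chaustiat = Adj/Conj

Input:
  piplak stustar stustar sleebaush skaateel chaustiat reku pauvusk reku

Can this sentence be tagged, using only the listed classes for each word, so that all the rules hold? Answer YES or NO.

NO

Candidates per position — 1:piplak {Adj,Adv}; 2:stustar {Noun}; 3:stustar {Noun}; 4:sleebaush {Adj}; 5:skaateel {Verb,Adv}; 6:chaustiat {Adj,Conj}; 7:reku {Verb}; 8:pauvusk {Adv,Conj}; 9:reku {Verb}.
Rule 2 cannot be satisfied by any choice of tags from the lexicon.
So there is no consistent tagging.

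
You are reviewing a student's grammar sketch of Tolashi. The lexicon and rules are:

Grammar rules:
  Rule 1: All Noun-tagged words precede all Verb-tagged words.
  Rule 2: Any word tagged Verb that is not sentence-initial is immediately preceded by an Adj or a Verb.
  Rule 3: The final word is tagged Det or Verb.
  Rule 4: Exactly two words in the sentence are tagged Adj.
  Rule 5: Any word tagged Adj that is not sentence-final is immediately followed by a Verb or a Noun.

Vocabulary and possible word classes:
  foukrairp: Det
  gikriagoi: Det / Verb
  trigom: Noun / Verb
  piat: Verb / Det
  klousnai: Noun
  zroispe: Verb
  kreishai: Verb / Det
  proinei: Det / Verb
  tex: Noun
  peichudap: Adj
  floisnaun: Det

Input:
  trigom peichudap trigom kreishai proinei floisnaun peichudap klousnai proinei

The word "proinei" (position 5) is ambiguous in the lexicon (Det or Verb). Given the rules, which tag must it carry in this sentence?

Candidates per position — 1:trigom {Noun,Verb}; 2:peichudap {Adj}; 3:trigom {Noun,Verb}; 4:kreishai {Verb,Det}; 5:proinei {Det,Verb}; 6:floisnaun {Det}; 7:peichudap {Adj}; 8:klousnai {Noun}; 9:proinei {Det,Verb}.
Position 1: Verb is ruled out by rule 1; that leaves Noun.
Position 3: Verb is ruled out by rule 1; that leaves Noun.
Position 4: Verb is ruled out by rule 1; that leaves Det.
Position 5: Verb is ruled out by rule 1; that leaves Det.
Position 9: Verb is ruled out by rule 2; that leaves Det.
So the tagging must be: Noun Adj Noun Det Det Det Adj Noun Det.
Rule-by-rule: rule 1 holds; rule 2 holds; rule 3 holds; rule 4 holds; rule 5 holds.

Det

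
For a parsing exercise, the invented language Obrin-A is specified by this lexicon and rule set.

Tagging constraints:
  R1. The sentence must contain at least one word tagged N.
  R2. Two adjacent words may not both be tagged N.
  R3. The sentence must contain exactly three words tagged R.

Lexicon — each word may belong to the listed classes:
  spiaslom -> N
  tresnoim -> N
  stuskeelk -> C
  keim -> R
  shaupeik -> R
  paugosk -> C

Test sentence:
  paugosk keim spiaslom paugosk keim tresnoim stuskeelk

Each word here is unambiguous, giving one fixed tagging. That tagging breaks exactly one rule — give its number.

Fixed tagging: C R N C R N C.
Applying the rules: R1 holds, R2 holds, R3 violated.
Only rule 3 fails.

3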